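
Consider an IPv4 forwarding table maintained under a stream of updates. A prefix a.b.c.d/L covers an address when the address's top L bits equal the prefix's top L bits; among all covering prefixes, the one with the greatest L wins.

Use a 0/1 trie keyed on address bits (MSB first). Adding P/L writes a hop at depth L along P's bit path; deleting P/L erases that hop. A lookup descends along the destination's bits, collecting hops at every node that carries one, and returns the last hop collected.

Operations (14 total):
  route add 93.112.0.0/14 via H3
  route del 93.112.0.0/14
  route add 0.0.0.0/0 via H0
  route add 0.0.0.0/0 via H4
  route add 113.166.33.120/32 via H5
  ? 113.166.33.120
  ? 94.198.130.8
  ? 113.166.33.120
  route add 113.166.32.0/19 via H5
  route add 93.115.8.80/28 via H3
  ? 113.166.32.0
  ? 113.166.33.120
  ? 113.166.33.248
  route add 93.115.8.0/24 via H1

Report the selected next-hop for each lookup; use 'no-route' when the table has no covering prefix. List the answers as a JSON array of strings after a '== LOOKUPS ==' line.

Apply in order:
  add 93.112.0.0/14 -> H3 at depth 14
  - 93.112.0.0/14 clear@14
  add 0.0.0.0/0 -> H0 at depth 0
  add 0.0.0.0/0 -> H4 at depth 0
  add 113.166.33.120/32 -> H5 at depth 32
  Q 113.166.33.120: descend 01110001101001100010000101111000 ; hops seen [H4,H5] ; pick H5
  Q 94.198.130.8: descend 010111 ; hops seen [H4] ; pick H4
  Q 113.166.33.120: descend 01110001101001100010000101111000 ; hops seen [H4,H5] ; pick H5
  add 113.166.32.0/19 -> H5 at depth 19
  add 93.115.8.80/28 -> H3 at depth 28
  Q 113.166.32.0: descend 01110001101001100010000 ; hops seen [H4,H5] ; pick H5
  Q 113.166.33.120: descend 01110001101001100010000101111000 ; hops seen [H4,H5,H5] ; pick H5
  Q 113.166.33.248: descend 011100011010011000100001 ; hops seen [H4,H5] ; pick H5
  add 93.115.8.0/24 -> H1 at depth 24

== LOOKUPS ==
["H5","H4","H5","H5","H5","H5"]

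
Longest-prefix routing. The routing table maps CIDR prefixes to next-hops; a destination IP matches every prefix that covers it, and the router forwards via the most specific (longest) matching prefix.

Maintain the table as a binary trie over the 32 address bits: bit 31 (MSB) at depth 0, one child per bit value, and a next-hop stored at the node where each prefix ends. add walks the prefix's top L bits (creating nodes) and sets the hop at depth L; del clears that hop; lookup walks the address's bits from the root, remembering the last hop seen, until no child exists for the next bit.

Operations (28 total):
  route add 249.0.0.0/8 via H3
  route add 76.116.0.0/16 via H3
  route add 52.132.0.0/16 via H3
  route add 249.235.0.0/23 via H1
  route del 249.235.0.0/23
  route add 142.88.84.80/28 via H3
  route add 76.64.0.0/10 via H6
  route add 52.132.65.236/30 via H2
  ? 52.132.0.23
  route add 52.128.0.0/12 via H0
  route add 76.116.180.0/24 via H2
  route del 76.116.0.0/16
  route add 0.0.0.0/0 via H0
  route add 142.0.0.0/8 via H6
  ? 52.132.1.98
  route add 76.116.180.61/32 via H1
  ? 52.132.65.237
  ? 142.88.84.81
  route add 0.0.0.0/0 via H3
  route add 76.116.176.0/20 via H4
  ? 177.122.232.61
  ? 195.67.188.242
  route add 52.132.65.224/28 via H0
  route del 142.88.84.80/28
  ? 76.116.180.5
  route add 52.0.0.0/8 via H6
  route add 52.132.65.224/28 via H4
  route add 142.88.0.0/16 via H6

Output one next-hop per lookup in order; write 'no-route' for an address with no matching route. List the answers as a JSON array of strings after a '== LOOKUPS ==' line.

Process each operation:
  + 249.0.0.0/8 (H3) depth=8
  + 76.116.0.0/16 (H3) depth=16
  + 52.132.0.0/16 (H3) depth=16
  + 249.235.0.0/23 (H1) depth=23
  - 249.235.0.0/23 clear@23
  + 142.88.84.80/28 (H3) depth=28
  + 76.64.0.0/10 (H6) depth=10
  + 52.132.65.236/30 (H2) depth=30
  Q 52.132.0.23: descend 00110100100001000 ; hops seen [H3] ; pick H3
  + 52.128.0.0/12 (H0) depth=12
  + 76.116.180.0/24 (H2) depth=24
  - 76.116.0.0/16 clear@16
  + 0.0.0.0/0 (H0) depth=0
  + 142.0.0.0/8 (H6) depth=8
  Q 52.132.1.98: descend 00110100100001000 ; hops seen [H0,H0,H3] ; pick H3
  + 76.116.180.61/32 (H1) depth=32
  Q 52.132.65.237: descend 001101001000010001000001111011 ; hops seen [H0,H0,H3,H2] ; pick H2
  Q 142.88.84.81: descend 1000111001011000010101000101 ; hops seen [H0,H6,H3] ; pick H3
  + 0.0.0.0/0 (H3) depth=0
  + 76.116.176.0/20 (H4) depth=20
  Q 177.122.232.61: descend 10 ; hops seen [H3] ; pick H3
  Q 195.67.188.242: descend 11 ; hops seen [H3] ; pick H3
  + 52.132.65.224/28 (H0) depth=28
  - 142.88.84.80/28 clear@28
  Q 76.116.180.5: descend 01001100011101001011010000 ; hops seen [H3,H6,H4,H2] ; pick H2
  + 52.0.0.0/8 (H6) depth=8
  + 52.132.65.224/28 (H4) depth=28
  + 142.88.0.0/16 (H6) depth=16

== LOOKUPS ==
["H3","H3","H2","H3","H3","H3","H2"]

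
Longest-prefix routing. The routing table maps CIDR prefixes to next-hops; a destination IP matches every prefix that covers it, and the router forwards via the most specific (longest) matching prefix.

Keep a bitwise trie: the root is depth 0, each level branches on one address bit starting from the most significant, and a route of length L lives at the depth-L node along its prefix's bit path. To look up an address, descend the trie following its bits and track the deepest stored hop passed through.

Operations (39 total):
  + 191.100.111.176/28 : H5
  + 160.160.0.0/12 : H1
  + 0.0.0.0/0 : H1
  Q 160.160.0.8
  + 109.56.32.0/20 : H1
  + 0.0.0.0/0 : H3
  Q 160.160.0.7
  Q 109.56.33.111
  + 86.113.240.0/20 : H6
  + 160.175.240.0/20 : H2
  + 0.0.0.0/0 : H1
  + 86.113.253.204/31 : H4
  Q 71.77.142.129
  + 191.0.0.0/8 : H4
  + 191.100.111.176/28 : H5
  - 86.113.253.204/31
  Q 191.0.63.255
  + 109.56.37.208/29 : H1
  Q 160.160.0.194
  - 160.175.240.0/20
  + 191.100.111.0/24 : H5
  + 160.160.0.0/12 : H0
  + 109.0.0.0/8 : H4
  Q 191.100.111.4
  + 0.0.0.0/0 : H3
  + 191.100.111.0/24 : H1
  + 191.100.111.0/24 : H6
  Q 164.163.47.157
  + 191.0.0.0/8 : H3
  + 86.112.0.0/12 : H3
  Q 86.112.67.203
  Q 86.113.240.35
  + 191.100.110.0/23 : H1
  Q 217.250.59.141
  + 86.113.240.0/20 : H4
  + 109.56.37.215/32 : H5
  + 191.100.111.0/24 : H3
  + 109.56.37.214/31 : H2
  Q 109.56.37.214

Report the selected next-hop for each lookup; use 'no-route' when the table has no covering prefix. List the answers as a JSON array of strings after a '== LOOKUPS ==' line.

Apply in order:
  + 191.100.111.176/28 (H5) depth=28
  + 160.160.0.0/12 (H1) depth=12
  + 0.0.0.0/0 (H1) depth=0
  lookup 160.160.0.8: bits 101000001010 walk d0:H1→d1:-→d2:-→d3:-→d4:-→d5:-→d6:-→d7:-→d8:-→d9:-→d10:-→d11:-→d12:H1 -> H1
  + 109.56.32.0/20 (H1) depth=20
  + 0.0.0.0/0 (H3) depth=0
  lookup 160.160.0.7: bits 101000001010 walk d0:H3→d1:-→d2:-→d3:-→d4:-→d5:-→d6:-→d7:-→d8:-→d9:-→d10:-→d11:-→d12:H1 -> H1
  lookup 109.56.33.111: bits 01101101001110000010 walk d0:H3→d1:-→d2:-→d3:-→d4:-→d5:-→d6:-→d7:-→d8:-→d9:-→d10:-→d11:-→d12:-→d13:-→d14:-→d15:-→d16:-→d17:-→d18:-→d19:-→d20:H1 -> H1
  + 86.113.240.0/20 (H6) depth=20
  + 160.175.240.0/20 (H2) depth=20
  + 0.0.0.0/0 (H1) depth=0
  + 86.113.253.204/31 (H4) depth=31
  lookup 71.77.142.129: bits 010 walk d0:H1→d1:-→d2:-→d3:- -> H1
  + 191.0.0.0/8 (H4) depth=8
  + 191.100.111.176/28 (H5) depth=28
  del 86.113.253.204/31 (clear depth 31)
  lookup 191.0.63.255: bits 101111110 walk d0:H1→d1:-→d2:-→d3:-→d4:-→d5:-→d6:-→d7:-→d8:H4→d9:- -> H4
  + 109.56.37.208/29 (H1) depth=29
  lookup 160.160.0.194: bits 101000001010 walk d0:H1→d1:-→d2:-→d3:-→d4:-→d5:-→d6:-→d7:-→d8:-→d9:-→d10:-→d11:-→d12:H1 -> H1
  del 160.175.240.0/20 (clear depth 20)
  + 191.100.111.0/24 (H5) depth=24
  + 160.160.0.0/12 (H0) depth=12
  + 109.0.0.0/8 (H4) depth=8
  lookup 191.100.111.4: bits 101111110110010001101111 walk d0:H1→d1:-→d2:-→d3:-→d4:-→d5:-→d6:-→d7:-→d8:H4→d9:-→d10:-→d11:-→d12:-→d13:-→d14:-→d15:-→d16:-→d17:-→d18:-→d19:-→d20:-→d21:-→d22:-→d23:-→d24:H5 -> H5
  + 0.0.0.0/0 (H3) depth=0
  + 191.100.111.0/24 (H1) depth=24
  + 191.100.111.0/24 (H6) depth=24
  lookup 164.163.47.157: bits 10100 walk d0:H3→d1:-→d2:-→d3:-→d4:-→d5:- -> H3
  + 191.0.0.0/8 (H3) depth=8
  + 86.112.0.0/12 (H3) depth=12
  lookup 86.112.67.203: bits 010101100111000 walk d0:H3→d1:-→d2:-→d3:-→d4:-→d5:-→d6:-→d7:-→d8:-→d9:-→d10:-→d11:-→d12:H3→d13:-→d14:-→d15:- -> H3
  lookup 86.113.240.35: bits 01010110011100011111 walk d0:H3→d1:-→d2:-→d3:-→d4:-→d5:-→d6:-→d7:-→d8:-→d9:-→d10:-→d11:-→d12:H3→d13:-→d14:-→d15:-→d16:-→d17:-→d18:-→d19:-→d20:H6 -> H6
  + 191.100.110.0/23 (H1) depth=23
  lookup 217.250.59.141: bits 1 walk d0:H3→d1:- -> H3
  + 86.113.240.0/20 (H4) depth=20
  + 109.56.37.215/32 (H5) depth=32
  + 191.100.111.0/24 (H3) depth=24
  + 109.56.37.214/31 (H2) depth=31
  lookup 109.56.37.214: bits 0110110100111000001001011101011 walk d0:H3→d1:-→d2:-→d3:-→d4:-→d5:-→d6:-→d7:-→d8:H4→d9:-→d10:-→d11:-→d12:-→d13:-→d14:-→d15:-→d16:-→d17:-→d18:-→d19:-→d20:H1→d21:-→d22:-→d23:-→d24:-→d25:-→d26:-→d27:-→d28:-→d29:H1→d30:-→d31:H2 -> H2

== LOOKUPS ==
["H1","H1","H1","H1","H4","H1","H5","H3","H3","H6","H3","H2"]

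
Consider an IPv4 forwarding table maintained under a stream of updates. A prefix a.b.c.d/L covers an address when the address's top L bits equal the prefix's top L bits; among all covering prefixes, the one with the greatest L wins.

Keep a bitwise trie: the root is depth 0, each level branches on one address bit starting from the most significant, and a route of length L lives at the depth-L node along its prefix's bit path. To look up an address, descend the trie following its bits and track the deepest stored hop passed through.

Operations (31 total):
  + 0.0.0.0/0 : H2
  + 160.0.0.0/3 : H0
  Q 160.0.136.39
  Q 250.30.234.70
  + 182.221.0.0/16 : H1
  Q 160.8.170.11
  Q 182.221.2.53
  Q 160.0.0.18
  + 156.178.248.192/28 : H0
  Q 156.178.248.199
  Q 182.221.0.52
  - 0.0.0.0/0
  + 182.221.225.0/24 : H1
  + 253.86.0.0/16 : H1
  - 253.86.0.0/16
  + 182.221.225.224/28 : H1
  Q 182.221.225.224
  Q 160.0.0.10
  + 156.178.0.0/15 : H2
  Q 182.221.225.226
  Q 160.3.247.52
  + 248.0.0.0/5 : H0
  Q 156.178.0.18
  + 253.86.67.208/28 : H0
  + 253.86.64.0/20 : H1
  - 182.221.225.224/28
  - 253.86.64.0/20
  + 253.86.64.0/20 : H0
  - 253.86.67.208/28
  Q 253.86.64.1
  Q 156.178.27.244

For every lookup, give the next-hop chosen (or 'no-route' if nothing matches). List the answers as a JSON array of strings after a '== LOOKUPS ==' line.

Trace:
  + 0.0.0.0/0 (H2) depth=0
  + 160.0.0.0/3 (H0) depth=3
  ? 160.0.136.39  path d0:H2→d1:-→d2:-→d3:H0  best=H0
  ? 250.30.234.70  path d0:H2→d1:-  best=H2
  + 182.221.0.0/16 (H1) depth=16
  ? 160.8.170.11  path d0:H2→d1:-→d2:-→d3:H0  best=H0
  ? 182.221.2.53  path d0:H2→d1:-→d2:-→d3:H0→d4:-→d5:-→d6:-→d7:-→d8:-→d9:-→d10:-→d11:-→d12:-→d13:-→d14:-→d15:-→d16:H1  best=H1
  ? 160.0.0.18  path d0:H2→d1:-→d2:-→d3:H0  best=H0
  + 156.178.248.192/28 (H0) depth=28
  ? 156.178.248.199  path d0:H2→d1:-→d2:-→d3:-→d4:-→d5:-→d6:-→d7:-→d8:-→d9:-→d10:-→d11:-→d12:-→d13:-→d14:-→d15:-→d16:-→d17:-→d18:-→d19:-→d20:-→d21:-→d22:-→d23:-→d24:-→d25:-→d26:-→d27:-→d28:H0  best=H0
  ? 182.221.0.52  path d0:H2→d1:-→d2:-→d3:H0→d4:-→d5:-→d6:-→d7:-→d8:-→d9:-→d10:-→d11:-→d12:-→d13:-→d14:-→d15:-→d16:H1  best=H1
  del 0.0.0.0/0 (clear depth 0)
  + 182.221.225.0/24 (H1) depth=24
  + 253.86.0.0/16 (H1) depth=16
  del 253.86.0.0/16 (clear depth 16)
  + 182.221.225.224/28 (H1) depth=28
  ? 182.221.225.224  path d0:-→d1:-→d2:-→d3:H0→d4:-→d5:-→d6:-→d7:-→d8:-→d9:-→d10:-→d11:-→d12:-→d13:-→d14:-→d15:-→d16:H1→d17:-→d18:-→d19:-→d20:-→d21:-→d22:-→d23:-→d24:H1→d25:-→d26:-→d27:-→d28:H1  best=H1
  ? 160.0.0.10  path d0:-→d1:-→d2:-→d3:H0  best=H0
  + 156.178.0.0/15 (H2) depth=15
  ? 182.221.225.226  path d0:-→d1:-→d2:-→d3:H0→d4:-→d5:-→d6:-→d7:-→d8:-→d9:-→d10:-→d11:-→d12:-→d13:-→d14:-→d15:-→d16:H1→d17:-→d18:-→d19:-→d20:-→d21:-→d22:-→d23:-→d24:H1→d25:-→d26:-→d27:-→d28:H1  best=H1
  ? 160.3.247.52  path d0:-→d1:-→d2:-→d3:H0  best=H0
  + 248.0.0.0/5 (H0) depth=5
  ? 156.178.0.18  path d0:-→d1:-→d2:-→d3:-→d4:-→d5:-→d6:-→d7:-→d8:-→d9:-→d10:-→d11:-→d12:-→d13:-→d14:-→d15:H2→d16:-  best=H2
  + 253.86.67.208/28 (H0) depth=28
  + 253.86.64.0/20 (H1) depth=20
  del 182.221.225.224/28 (clear depth 28)
  del 253.86.64.0/20 (clear depth 20)
  + 253.86.64.0/20 (H0) depth=20
  del 253.86.67.208/28 (clear depth 28)
  ? 253.86.64.1  path d0:-→d1:-→d2:-→d3:-→d4:-→d5:H0→d6:-→d7:-→d8:-→d9:-→d10:-→d11:-→d12:-→d13:-→d14:-→d15:-→d16:-→d17:-→d18:-→d19:-→d20:H0→d21:-→d22:-  best=H0
  ? 156.178.27.244  path d0:-→d1:-→d2:-→d3:-→d4:-→d5:-→d6:-→d7:-→d8:-→d9:-→d10:-→d11:-→d12:-→d13:-→d14:-→d15:H2→d16:-  best=H2

== LOOKUPS ==
["H0","H2","H0","H1","H0","H0","H1","H1","H0","H1","H0","H2","H0","H2"]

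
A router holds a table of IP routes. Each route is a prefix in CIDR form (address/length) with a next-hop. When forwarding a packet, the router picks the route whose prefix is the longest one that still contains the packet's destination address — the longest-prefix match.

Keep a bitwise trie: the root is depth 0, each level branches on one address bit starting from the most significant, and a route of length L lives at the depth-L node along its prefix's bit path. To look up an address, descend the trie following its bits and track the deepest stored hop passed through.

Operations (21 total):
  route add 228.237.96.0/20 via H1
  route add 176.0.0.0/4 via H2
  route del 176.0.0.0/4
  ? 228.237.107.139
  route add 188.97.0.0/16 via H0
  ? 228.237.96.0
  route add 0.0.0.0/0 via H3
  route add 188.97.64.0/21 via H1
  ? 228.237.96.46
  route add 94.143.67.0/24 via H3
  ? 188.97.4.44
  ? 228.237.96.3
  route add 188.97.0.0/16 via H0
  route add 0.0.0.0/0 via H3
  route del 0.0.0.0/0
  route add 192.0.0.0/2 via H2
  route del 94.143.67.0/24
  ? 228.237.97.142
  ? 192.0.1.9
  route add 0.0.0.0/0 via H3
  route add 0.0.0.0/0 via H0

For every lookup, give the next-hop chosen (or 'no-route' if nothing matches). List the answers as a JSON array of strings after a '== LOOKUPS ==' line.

Trace:
  add 228.237.96.0/20 -> H1 at depth 20
  add 176.0.0.0/4 -> H2 at depth 4
  del 176.0.0.0/4 (clear depth 4)
  ? 228.237.107.139  path d0:-→d1:-→d2:-→d3:-→d4:-→d5:-→d6:-→d7:-→d8:-→d9:-→d10:-→d11:-→d12:-→d13:-→d14:-→d15:-→d16:-→d17:-→d18:-→d19:-→d20:H1  best=H1
  add 188.97.0.0/16 -> H0 at depth 16
  ? 228.237.96.0  path d0:-→d1:-→d2:-→d3:-→d4:-→d5:-→d6:-→d7:-→d8:-→d9:-→d10:-→d11:-→d12:-→d13:-→d14:-→d15:-→d16:-→d17:-→d18:-→d19:-→d20:H1  best=H1
  add 0.0.0.0/0 -> H3 at depth 0
  add 188.97.64.0/21 -> H1 at depth 21
  ? 228.237.96.46  path d0:H3→d1:-→d2:-→d3:-→d4:-→d5:-→d6:-→d7:-→d8:-→d9:-→d10:-→d11:-→d12:-→d13:-→d14:-→d15:-→d16:-→d17:-→d18:-→d19:-→d20:H1  best=H1
  add 94.143.67.0/24 -> H3 at depth 24
  ? 188.97.4.44  path d0:H3→d1:-→d2:-→d3:-→d4:-→d5:-→d6:-→d7:-→d8:-→d9:-→d10:-→d11:-→d12:-→d13:-→d14:-→d15:-→d16:H0→d17:-  best=H0
  ? 228.237.96.3  path d0:H3→d1:-→d2:-→d3:-→d4:-→d5:-→d6:-→d7:-→d8:-→d9:-→d10:-→d11:-→d12:-→d13:-→d14:-→d15:-→d16:-→d17:-→d18:-→d19:-→d20:H1  best=H1
  add 188.97.0.0/16 -> H0 at depth 16
  add 0.0.0.0/0 -> H3 at depth 0
  del 0.0.0.0/0 (clear depth 0)
  add 192.0.0.0/2 -> H2 at depth 2
  del 94.143.67.0/24 (clear depth 24)
  ? 228.237.97.142  path d0:-→d1:-→d2:H2→d3:-→d4:-→d5:-→d6:-→d7:-→d8:-→d9:-→d10:-→d11:-→d12:-→d13:-→d14:-→d15:-→d16:-→d17:-→d18:-→d19:-→d20:H1  best=H1
  ? 192.0.1.9  path d0:-→d1:-→d2:H2  best=H2
  add 0.0.0.0/0 -> H3 at depth 0
  add 0.0.0.0/0 -> H0 at depth 0

== LOOKUPS ==
["H1","H1","H1","H0","H1","H1","H2"]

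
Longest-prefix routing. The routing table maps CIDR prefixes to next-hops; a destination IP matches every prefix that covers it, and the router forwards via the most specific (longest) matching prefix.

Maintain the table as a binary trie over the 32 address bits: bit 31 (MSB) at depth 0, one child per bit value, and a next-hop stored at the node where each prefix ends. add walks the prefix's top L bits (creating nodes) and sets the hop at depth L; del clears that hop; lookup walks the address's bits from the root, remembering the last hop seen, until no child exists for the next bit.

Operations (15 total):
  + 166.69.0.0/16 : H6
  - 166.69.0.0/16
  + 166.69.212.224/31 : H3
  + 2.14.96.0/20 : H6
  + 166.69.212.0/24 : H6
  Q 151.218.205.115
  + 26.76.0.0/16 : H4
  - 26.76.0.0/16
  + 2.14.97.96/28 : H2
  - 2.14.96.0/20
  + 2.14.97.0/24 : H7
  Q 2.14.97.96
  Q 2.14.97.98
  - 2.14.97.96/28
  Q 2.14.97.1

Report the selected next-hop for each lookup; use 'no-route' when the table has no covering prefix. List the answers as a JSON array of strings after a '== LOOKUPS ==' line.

Trace:
  + 166.69.0.0/16 (H6) depth=16
  - 166.69.0.0/16 clear@16
  + 166.69.212.224/31 (H3) depth=31
  + 2.14.96.0/20 (H6) depth=20
  + 166.69.212.0/24 (H6) depth=24
  lookup 151.218.205.115: bits 10 walk d0:-→d1:-→d2:- -> no-route
  + 26.76.0.0/16 (H4) depth=16
  - 26.76.0.0/16 clear@16
  + 2.14.97.96/28 (H2) depth=28
  - 2.14.96.0/20 clear@20
  + 2.14.97.0/24 (H7) depth=24
  lookup 2.14.97.96: bits 0000001000001110011000010110 walk d0:-→d1:-→d2:-→d3:-→d4:-→d5:-→d6:-→d7:-→d8:-→d9:-→d10:-→d11:-→d12:-→d13:-→d14:-→d15:-→d16:-→d17:-→d18:-→d19:-→d20:-→d21:-→d22:-→d23:-→d24:H7→d25:-→d26:-→d27:-→d28:H2 -> H2
  lookup 2.14.97.98: bits 0000001000001110011000010110 walk d0:-→d1:-→d2:-→d3:-→d4:-→d5:-→d6:-→d7:-→d8:-→d9:-→d10:-→d11:-→d12:-→d13:-→d14:-→d15:-→d16:-→d17:-→d18:-→d19:-→d20:-→d21:-→d22:-→d23:-→d24:H7→d25:-→d26:-→d27:-→d28:H2 -> H2
  - 2.14.97.96/28 clear@28
  lookup 2.14.97.1: bits 0000001000001110011000010 walk d0:-→d1:-→d2:-→d3:-→d4:-→d5:-→d6:-→d7:-→d8:-→d9:-→d10:-→d11:-→d12:-→d13:-→d14:-→d15:-→d16:-→d17:-→d18:-→d19:-→d20:-→d21:-→d22:-→d23:-→d24:H7→d25:- -> H7

== LOOKUPS ==
["no-route","H2","H2","H7"]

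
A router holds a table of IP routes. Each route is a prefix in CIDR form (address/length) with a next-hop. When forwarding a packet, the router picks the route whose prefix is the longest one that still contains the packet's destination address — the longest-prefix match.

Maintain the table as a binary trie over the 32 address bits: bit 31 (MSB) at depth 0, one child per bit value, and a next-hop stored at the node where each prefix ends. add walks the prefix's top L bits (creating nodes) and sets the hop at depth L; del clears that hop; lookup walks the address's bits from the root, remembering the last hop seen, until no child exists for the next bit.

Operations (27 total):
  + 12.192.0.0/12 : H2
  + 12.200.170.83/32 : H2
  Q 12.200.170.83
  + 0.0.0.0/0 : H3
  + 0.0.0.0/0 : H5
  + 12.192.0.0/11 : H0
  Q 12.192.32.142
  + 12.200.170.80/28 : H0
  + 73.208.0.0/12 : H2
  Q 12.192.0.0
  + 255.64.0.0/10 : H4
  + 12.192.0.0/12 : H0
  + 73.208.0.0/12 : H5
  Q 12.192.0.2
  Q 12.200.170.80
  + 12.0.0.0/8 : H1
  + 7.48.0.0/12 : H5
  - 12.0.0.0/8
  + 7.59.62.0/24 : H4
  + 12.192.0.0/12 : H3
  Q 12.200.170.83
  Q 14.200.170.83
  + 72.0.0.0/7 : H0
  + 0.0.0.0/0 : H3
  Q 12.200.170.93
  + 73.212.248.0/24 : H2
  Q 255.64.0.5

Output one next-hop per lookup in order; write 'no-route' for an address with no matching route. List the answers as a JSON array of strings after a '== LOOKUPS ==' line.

Trace:
  + 12.192.0.0/12 (H2) depth=12
  + 12.200.170.83/32 (H2) depth=32
  Q 12.200.170.83: descend 00001100110010001010101001010011 ; hops seen [H2,H2] ; pick H2
  + 0.0.0.0/0 (H3) depth=0
  + 0.0.0.0/0 (H5) depth=0
  + 12.192.0.0/11 (H0) depth=11
  Q 12.192.32.142: descend 000011001100 ; hops seen [H5,H0,H2] ; pick H2
  + 12.200.170.80/28 (H0) depth=28
  + 73.208.0.0/12 (H2) depth=12
  Q 12.192.0.0: descend 000011001100 ; hops seen [H5,H0,H2] ; pick H2
  + 255.64.0.0/10 (H4) depth=10
  + 12.192.0.0/12 (H0) depth=12
  + 73.208.0.0/12 (H5) depth=12
  Q 12.192.0.2: descend 000011001100 ; hops seen [H5,H0,H0] ; pick H0
  Q 12.200.170.80: descend 000011001100100010101010010100 ; hops seen [H5,H0,H0,H0] ; pick H0
  + 12.0.0.0/8 (H1) depth=8
  + 7.48.0.0/12 (H5) depth=12
  - 12.0.0.0/8 clear@8
  + 7.59.62.0/24 (H4) depth=24
  + 12.192.0.0/12 (H3) depth=12
  Q 12.200.170.83: descend 00001100110010001010101001010011 ; hops seen [H5,H0,H3,H0,H2] ; pick H2
  Q 14.200.170.83: descend 000011 ; hops seen [H5] ; pick H5
  + 72.0.0.0/7 (H0) depth=7
  + 0.0.0.0/0 (H3) depth=0
  Q 12.200.170.93: descend 0000110011001000101010100101 ; hops seen [H3,H0,H3,H0] ; pick H0
  + 73.212.248.0/24 (H2) depth=24
  Q 255.64.0.5: descend 1111111101 ; hops seen [H3,H4] ; pick H4

== LOOKUPS ==
["H2","H2","H2","H0","H0","H2","H5","H0","H4"]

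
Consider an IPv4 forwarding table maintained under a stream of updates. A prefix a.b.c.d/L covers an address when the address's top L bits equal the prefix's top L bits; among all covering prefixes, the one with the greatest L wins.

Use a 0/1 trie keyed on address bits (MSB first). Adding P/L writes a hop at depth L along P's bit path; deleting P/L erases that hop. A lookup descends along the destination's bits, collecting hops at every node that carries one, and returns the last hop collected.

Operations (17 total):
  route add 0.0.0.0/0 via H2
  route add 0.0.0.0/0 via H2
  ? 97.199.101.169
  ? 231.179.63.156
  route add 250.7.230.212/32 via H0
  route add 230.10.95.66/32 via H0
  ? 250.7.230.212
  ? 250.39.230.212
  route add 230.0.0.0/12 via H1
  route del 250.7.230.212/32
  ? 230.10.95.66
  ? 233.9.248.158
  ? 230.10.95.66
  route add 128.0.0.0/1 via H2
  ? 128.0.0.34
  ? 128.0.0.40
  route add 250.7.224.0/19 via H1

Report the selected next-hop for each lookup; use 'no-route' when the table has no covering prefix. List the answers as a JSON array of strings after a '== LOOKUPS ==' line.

Trace:
  + 0.0.0.0/0 (H2) depth=0
  + 0.0.0.0/0 (H2) depth=0
  ? 97.199.101.169  path d0:H2  best=H2
  ? 231.179.63.156  path d0:H2  best=H2
  + 250.7.230.212/32 (H0) depth=32
  + 230.10.95.66/32 (H0) depth=32
  ? 250.7.230.212  path d0:H2→d1:-→d2:-→d3:-→d4:-→d5:-→d6:-→d7:-→d8:-→d9:-→d10:-→d11:-→d12:-→d13:-→d14:-→d15:-→d16:-→d17:-→d18:-→d19:-→d20:-→d21:-→d22:-→d23:-→d24:-→d25:-→d26:-→d27:-→d28:-→d29:-→d30:-→d31:-→d32:H0  best=H0
  ? 250.39.230.212  path d0:H2→d1:-→d2:-→d3:-→d4:-→d5:-→d6:-→d7:-→d8:-→d9:-→d10:-  best=H2
  + 230.0.0.0/12 (H1) depth=12
  del 250.7.230.212/32 (clear depth 32)
  ? 230.10.95.66  path d0:H2→d1:-→d2:-→d3:-→d4:-→d5:-→d6:-→d7:-→d8:-→d9:-→d10:-→d11:-→d12:H1→d13:-→d14:-→d15:-→d16:-→d17:-→d18:-→d19:-→d20:-→d21:-→d22:-→d23:-→d24:-→d25:-→d26:-→d27:-→d28:-→d29:-→d30:-→d31:-→d32:H0  best=H0
  ? 233.9.248.158  path d0:H2→d1:-→d2:-→d3:-→d4:-  best=H2
  ? 230.10.95.66  path d0:H2→d1:-→d2:-→d3:-→d4:-→d5:-→d6:-→d7:-→d8:-→d9:-→d10:-→d11:-→d12:H1→d13:-→d14:-→d15:-→d16:-→d17:-→d18:-→d19:-→d20:-→d21:-→d22:-→d23:-→d24:-→d25:-→d26:-→d27:-→d28:-→d29:-→d30:-→d31:-→d32:H0  best=H0
  + 128.0.0.0/1 (H2) depth=1
  ? 128.0.0.34  path d0:H2→d1:H2  best=H2
  ? 128.0.0.40  path d0:H2→d1:H2  best=H2
  + 250.7.224.0/19 (H1) depth=19

== LOOKUPS ==
["H2","H2","H0","H2","H0","H2","H0","H2","H2"]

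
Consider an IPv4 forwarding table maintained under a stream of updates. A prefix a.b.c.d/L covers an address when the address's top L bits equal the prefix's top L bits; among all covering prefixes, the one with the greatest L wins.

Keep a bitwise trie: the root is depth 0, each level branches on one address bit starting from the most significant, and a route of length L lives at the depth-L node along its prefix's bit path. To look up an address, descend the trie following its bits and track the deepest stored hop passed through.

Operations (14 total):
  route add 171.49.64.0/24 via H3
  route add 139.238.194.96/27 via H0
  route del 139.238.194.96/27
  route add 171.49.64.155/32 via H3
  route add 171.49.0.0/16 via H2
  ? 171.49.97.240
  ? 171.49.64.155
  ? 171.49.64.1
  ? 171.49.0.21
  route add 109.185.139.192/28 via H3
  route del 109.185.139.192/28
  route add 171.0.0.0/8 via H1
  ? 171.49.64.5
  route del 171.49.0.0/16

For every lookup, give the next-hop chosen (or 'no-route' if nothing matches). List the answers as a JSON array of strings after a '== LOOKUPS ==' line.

Apply in order:
  add 171.49.64.0/24 -> H3 at depth 24
  add 139.238.194.96/27 -> H0 at depth 27
  - 139.238.194.96/27 clear@27
  add 171.49.64.155/32 -> H3 at depth 32
  add 171.49.0.0/16 -> H2 at depth 16
  ? 171.49.97.240  path d0:-→d1:-→d2:-→d3:-→d4:-→d5:-→d6:-→d7:-→d8:-→d9:-→d10:-→d11:-→d12:-→d13:-→d14:-→d15:-→d16:H2→d17:-→d18:-  best=H2
  ? 171.49.64.155  path d0:-→d1:-→d2:-→d3:-→d4:-→d5:-→d6:-→d7:-→d8:-→d9:-→d10:-→d11:-→d12:-→d13:-→d14:-→d15:-→d16:H2→d17:-→d18:-→d19:-→d20:-→d21:-→d22:-→d23:-→d24:H3→d25:-→d26:-→d27:-→d28:-→d29:-→d30:-→d31:-→d32:H3  best=H3
  ? 171.49.64.1  path d0:-→d1:-→d2:-→d3:-→d4:-→d5:-→d6:-→d7:-→d8:-→d9:-→d10:-→d11:-→d12:-→d13:-→d14:-→d15:-→d16:H2→d17:-→d18:-→d19:-→d20:-→d21:-→d22:-→d23:-→d24:H3  best=H3
  ? 171.49.0.21  path d0:-→d1:-→d2:-→d3:-→d4:-→d5:-→d6:-→d7:-→d8:-→d9:-→d10:-→d11:-→d12:-→d13:-→d14:-→d15:-→d16:H2→d17:-  best=H2
  add 109.185.139.192/28 -> H3 at depth 28
  - 109.185.139.192/28 clear@28
  add 171.0.0.0/8 -> H1 at depth 8
  ? 171.49.64.5  path d0:-→d1:-→d2:-→d3:-→d4:-→d5:-→d6:-→d7:-→d8:H1→d9:-→d10:-→d11:-→d12:-→d13:-→d14:-→d15:-→d16:H2→d17:-→d18:-→d19:-→d20:-→d21:-→d22:-→d23:-→d24:H3  best=H3
  - 171.49.0.0/16 clear@16

== LOOKUPS ==
["H2","H3","H3","H2","H3"]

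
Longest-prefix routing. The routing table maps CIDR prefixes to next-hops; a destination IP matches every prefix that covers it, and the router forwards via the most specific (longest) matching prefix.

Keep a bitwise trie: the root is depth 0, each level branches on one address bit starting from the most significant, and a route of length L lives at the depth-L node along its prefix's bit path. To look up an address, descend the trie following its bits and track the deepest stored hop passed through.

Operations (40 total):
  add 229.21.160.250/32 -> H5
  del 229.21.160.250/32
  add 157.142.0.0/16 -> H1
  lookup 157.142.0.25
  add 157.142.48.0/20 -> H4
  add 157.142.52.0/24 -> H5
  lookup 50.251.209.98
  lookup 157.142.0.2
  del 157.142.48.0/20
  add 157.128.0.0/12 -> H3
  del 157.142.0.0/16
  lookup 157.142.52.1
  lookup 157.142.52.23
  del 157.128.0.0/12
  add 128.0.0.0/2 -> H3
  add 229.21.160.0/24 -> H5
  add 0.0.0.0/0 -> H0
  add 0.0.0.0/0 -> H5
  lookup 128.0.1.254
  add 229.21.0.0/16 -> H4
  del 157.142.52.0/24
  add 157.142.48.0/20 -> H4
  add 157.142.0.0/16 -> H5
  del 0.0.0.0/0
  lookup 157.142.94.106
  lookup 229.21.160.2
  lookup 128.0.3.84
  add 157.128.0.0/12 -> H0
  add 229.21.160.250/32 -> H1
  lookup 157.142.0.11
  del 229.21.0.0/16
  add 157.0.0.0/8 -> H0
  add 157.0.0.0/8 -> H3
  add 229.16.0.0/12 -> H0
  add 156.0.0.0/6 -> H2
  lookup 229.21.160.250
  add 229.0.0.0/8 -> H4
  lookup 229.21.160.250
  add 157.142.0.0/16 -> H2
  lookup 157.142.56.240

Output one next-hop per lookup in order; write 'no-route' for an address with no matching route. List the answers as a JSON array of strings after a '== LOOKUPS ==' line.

Trace:
  add 229.21.160.250/32 -> H5 at depth 32
  del 229.21.160.250/32 (clear depth 32)
  add 157.142.0.0/16 -> H1 at depth 16
  lookup 157.142.0.25: bits 1001110110001110 walk d0:-→d1:-→d2:-→d3:-→d4:-→d5:-→d6:-→d7:-→d8:-→d9:-→d10:-→d11:-→d12:-→d13:-→d14:-→d15:-→d16:H1 -> H1
  add 157.142.48.0/20 -> H4 at depth 20
  add 157.142.52.0/24 -> H5 at depth 24
  lookup 50.251.209.98: bits ε walk d0:- -> no-route
  lookup 157.142.0.2: bits 100111011000111000 walk d0:-→d1:-→d2:-→d3:-→d4:-→d5:-→d6:-→d7:-→d8:-→d9:-→d10:-→d11:-→d12:-→d13:-→d14:-→d15:-→d16:H1→d17:-→d18:- -> H1
  del 157.142.48.0/20 (clear depth 20)
  add 157.128.0.0/12 -> H3 at depth 12
  del 157.142.0.0/16 (clear depth 16)
  lookup 157.142.52.1: bits 100111011000111000110100 walk d0:-→d1:-→d2:-→d3:-→d4:-→d5:-→d6:-→d7:-→d8:-→d9:-→d10:-→d11:-→d12:H3→d13:-→d14:-→d15:-→d16:-→d17:-→d18:-→d19:-→d20:-→d21:-→d22:-→d23:-→d24:H5 -> H5
  lookup 157.142.52.23: bits 100111011000111000110100 walk d0:-→d1:-→d2:-→d3:-→d4:-→d5:-→d6:-→d7:-→d8:-→d9:-→d10:-→d11:-→d12:H3→d13:-→d14:-→d15:-→d16:-→d17:-→d18:-→d19:-→d20:-→d21:-→d22:-→d23:-→d24:H5 -> H5
  del 157.128.0.0/12 (clear depth 12)
  add 128.0.0.0/2 -> H3 at depth 2
  add 229.21.160.0/24 -> H5 at depth 24
  add 0.0.0.0/0 -> H0 at depth 0
  add 0.0.0.0/0 -> H5 at depth 0
  lookup 128.0.1.254: bits 100 walk d0:H5→d1:-→d2:H3→d3:- -> H3
  add 229.21.0.0/16 -> H4 at depth 16
  del 157.142.52.0/24 (clear depth 24)
  add 157.142.48.0/20 -> H4 at depth 20
  add 157.142.0.0/16 -> H5 at depth 16
  del 0.0.0.0/0 (clear depth 0)
  lookup 157.142.94.106: bits 10011101100011100 walk d0:-→d1:-→d2:H3→d3:-→d4:-→d5:-→d6:-→d7:-→d8:-→d9:-→d10:-→d11:-→d12:-→d13:-→d14:-→d15:-→d16:H5→d17:- -> H5
  lookup 229.21.160.2: bits 111001010001010110100000 walk d0:-→d1:-→d2:-→d3:-→d4:-→d5:-→d6:-→d7:-→d8:-→d9:-→d10:-→d11:-→d12:-→d13:-→d14:-→d15:-→d16:H4→d17:-→d18:-→d19:-→d20:-→d21:-→d22:-→d23:-→d24:H5 -> H5
  lookup 128.0.3.84: bits 100 walk d0:-→d1:-→d2:H3→d3:- -> H3
  add 157.128.0.0/12 -> H0 at depth 12
  add 229.21.160.250/32 -> H1 at depth 32
  lookup 157.142.0.11: bits 100111011000111000 walk d0:-→d1:-→d2:H3→d3:-→d4:-→d5:-→d6:-→d7:-→d8:-→d9:-→d10:-→d11:-→d12:H0→d13:-→d14:-→d15:-→d16:H5→d17:-→d18:- -> H5
  del 229.21.0.0/16 (clear depth 16)
  add 157.0.0.0/8 -> H0 at depth 8
  add 157.0.0.0/8 -> H3 at depth 8
  add 229.16.0.0/12 -> H0 at depth 12
  add 156.0.0.0/6 -> H2 at depth 6
  lookup 229.21.160.250: bits 11100101000101011010000011111010 walk d0:-→d1:-→d2:-→d3:-→d4:-→d5:-→d6:-→d7:-→d8:-→d9:-→d10:-→d11:-→d12:H0→d13:-→d14:-→d15:-→d16:-→d17:-→d18:-→d19:-→d20:-→d21:-→d22:-→d23:-→d24:H5→d25:-→d26:-→d27:-→d28:-→d29:-→d30:-→d31:-→d32:H1 -> H1
  add 229.0.0.0/8 -> H4 at depth 8
  lookup 229.21.160.250: bits 11100101000101011010000011111010 walk d0:-→d1:-→d2:-→d3:-→d4:-→d5:-→d6:-→d7:-→d8:H4→d9:-→d10:-→d11:-→d12:H0→d13:-→d14:-→d15:-→d16:-→d17:-→d18:-→d19:-→d20:-→d21:-→d22:-→d23:-→d24:H5→d25:-→d26:-→d27:-→d28:-→d29:-→d30:-→d31:-→d32:H1 -> H1
  add 157.142.0.0/16 -> H2 at depth 16
  lookup 157.142.56.240: bits 10011101100011100011 walk d0:-→d1:-→d2:H3→d3:-→d4:-→d5:-→d6:H2→d7:-→d8:H3→d9:-→d10:-→d11:-→d12:H0→d13:-→d14:-→d15:-→d16:H2→d17:-→d18:-→d19:-→d20:H4 -> H4

== LOOKUPS ==
["H1","no-route","H1","H5","H5","H3","H5","H5","H3","H5","H1","H1","H4"]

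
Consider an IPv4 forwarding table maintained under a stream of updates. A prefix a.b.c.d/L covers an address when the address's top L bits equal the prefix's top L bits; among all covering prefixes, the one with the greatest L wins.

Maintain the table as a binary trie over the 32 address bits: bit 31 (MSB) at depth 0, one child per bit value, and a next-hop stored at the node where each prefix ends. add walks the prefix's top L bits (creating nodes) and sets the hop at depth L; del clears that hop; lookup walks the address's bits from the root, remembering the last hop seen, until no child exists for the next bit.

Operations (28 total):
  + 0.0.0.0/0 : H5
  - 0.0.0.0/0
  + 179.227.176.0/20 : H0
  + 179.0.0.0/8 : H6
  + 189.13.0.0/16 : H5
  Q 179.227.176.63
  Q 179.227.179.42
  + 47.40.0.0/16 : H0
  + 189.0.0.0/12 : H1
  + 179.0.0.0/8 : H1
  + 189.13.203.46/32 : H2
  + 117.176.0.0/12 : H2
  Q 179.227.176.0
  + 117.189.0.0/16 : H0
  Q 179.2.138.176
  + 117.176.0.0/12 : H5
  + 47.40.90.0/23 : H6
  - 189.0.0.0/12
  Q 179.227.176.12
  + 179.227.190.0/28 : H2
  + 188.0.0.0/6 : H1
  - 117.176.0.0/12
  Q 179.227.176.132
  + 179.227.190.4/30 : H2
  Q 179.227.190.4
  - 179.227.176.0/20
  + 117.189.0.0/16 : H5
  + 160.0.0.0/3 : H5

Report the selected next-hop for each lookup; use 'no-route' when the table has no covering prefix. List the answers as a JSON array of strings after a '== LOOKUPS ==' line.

Apply in order:
  + 0.0.0.0/0 (H5) depth=0
  - 0.0.0.0/0 clear@0
  + 179.227.176.0/20 (H0) depth=20
  + 179.0.0.0/8 (H6) depth=8
  + 189.13.0.0/16 (H5) depth=16
  lookup 179.227.176.63: bits 10110011111000111011 walk d0:-→d1:-→d2:-→d3:-→d4:-→d5:-→d6:-→d7:-→d8:H6→d9:-→d10:-→d11:-→d12:-→d13:-→d14:-→d15:-→d16:-→d17:-→d18:-→d19:-→d20:H0 -> H0
  lookup 179.227.179.42: bits 10110011111000111011 walk d0:-→d1:-→d2:-→d3:-→d4:-→d5:-→d6:-→d7:-→d8:H6→d9:-→d10:-→d11:-→d12:-→d13:-→d14:-→d15:-→d16:-→d17:-→d18:-→d19:-→d20:H0 -> H0
  + 47.40.0.0/16 (H0) depth=16
  + 189.0.0.0/12 (H1) depth=12
  + 179.0.0.0/8 (H1) depth=8
  + 189.13.203.46/32 (H2) depth=32
  + 117.176.0.0/12 (H2) depth=12
  lookup 179.227.176.0: bits 10110011111000111011 walk d0:-→d1:-→d2:-→d3:-→d4:-→d5:-→d6:-→d7:-→d8:H1→d9:-→d10:-→d11:-→d12:-→d13:-→d14:-→d15:-→d16:-→d17:-→d18:-→d19:-→d20:H0 -> H0
  + 117.189.0.0/16 (H0) depth=16
  lookup 179.2.138.176: bits 10110011 walk d0:-→d1:-→d2:-→d3:-→d4:-→d5:-→d6:-→d7:-→d8:H1 -> H1
  + 117.176.0.0/12 (H5) depth=12
  + 47.40.90.0/23 (H6) depth=23
  - 189.0.0.0/12 clear@12
  lookup 179.227.176.12: bits 10110011111000111011 walk d0:-→d1:-→d2:-→d3:-→d4:-→d5:-→d6:-→d7:-→d8:H1→d9:-→d10:-→d11:-→d12:-→d13:-→d14:-→d15:-→d16:-→d17:-→d18:-→d19:-→d20:H0 -> H0
  + 179.227.190.0/28 (H2) depth=28
  + 188.0.0.0/6 (H1) depth=6
  - 117.176.0.0/12 clear@12
  lookup 179.227.176.132: bits 10110011111000111011 walk d0:-→d1:-→d2:-→d3:-→d4:-→d5:-→d6:-→d7:-→d8:H1→d9:-→d10:-→d11:-→d12:-→d13:-→d14:-→d15:-→d16:-→d17:-→d18:-→d19:-→d20:H0 -> H0
  + 179.227.190.4/30 (H2) depth=30
  lookup 179.227.190.4: bits 101100111110001110111110000001 walk d0:-→d1:-→d2:-→d3:-→d4:-→d5:-→d6:-→d7:-→d8:H1→d9:-→d10:-→d11:-→d12:-→d13:-→d14:-→d15:-→d16:-→d17:-→d18:-→d19:-→d20:H0→d21:-→d22:-→d23:-→d24:-→d25:-→d26:-→d27:-→d28:H2→d29:-→d30:H2 -> H2
  - 179.227.176.0/20 clear@20
  + 117.189.0.0/16 (H5) depth=16
  + 160.0.0.0/3 (H5) depth=3

== LOOKUPS ==
["H0","H0","H0","H1","H0","H0","H2"]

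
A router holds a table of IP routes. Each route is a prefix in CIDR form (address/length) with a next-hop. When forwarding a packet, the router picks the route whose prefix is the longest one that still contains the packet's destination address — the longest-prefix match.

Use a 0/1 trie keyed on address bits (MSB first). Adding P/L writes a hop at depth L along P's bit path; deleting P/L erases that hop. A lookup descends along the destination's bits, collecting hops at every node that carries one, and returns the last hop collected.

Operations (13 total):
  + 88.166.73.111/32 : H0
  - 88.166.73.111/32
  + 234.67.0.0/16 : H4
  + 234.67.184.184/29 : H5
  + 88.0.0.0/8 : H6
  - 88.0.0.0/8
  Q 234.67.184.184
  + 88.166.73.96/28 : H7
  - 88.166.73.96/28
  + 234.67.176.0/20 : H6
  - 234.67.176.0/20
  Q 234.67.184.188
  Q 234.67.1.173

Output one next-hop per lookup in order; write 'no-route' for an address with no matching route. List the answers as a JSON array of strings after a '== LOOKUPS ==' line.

Trace:
  + 88.166.73.111/32 (H0) depth=32
  del 88.166.73.111/32 (clear depth 32)
  + 234.67.0.0/16 (H4) depth=16
  + 234.67.184.184/29 (H5) depth=29
  + 88.0.0.0/8 (H6) depth=8
  del 88.0.0.0/8 (clear depth 8)
  Q 234.67.184.184: descend 11101010010000111011100010111 ; hops seen [H4,H5] ; pick H5
  + 88.166.73.96/28 (H7) depth=28
  del 88.166.73.96/28 (clear depth 28)
  + 234.67.176.0/20 (H6) depth=20
  del 234.67.176.0/20 (clear depth 20)
  Q 234.67.184.188: descend 11101010010000111011100010111 ; hops seen [H4,H5] ; pick H5
  Q 234.67.1.173: descend 1110101001000011 ; hops seen [H4] ; pick H4

== LOOKUPS ==
["H5","H5","H4"]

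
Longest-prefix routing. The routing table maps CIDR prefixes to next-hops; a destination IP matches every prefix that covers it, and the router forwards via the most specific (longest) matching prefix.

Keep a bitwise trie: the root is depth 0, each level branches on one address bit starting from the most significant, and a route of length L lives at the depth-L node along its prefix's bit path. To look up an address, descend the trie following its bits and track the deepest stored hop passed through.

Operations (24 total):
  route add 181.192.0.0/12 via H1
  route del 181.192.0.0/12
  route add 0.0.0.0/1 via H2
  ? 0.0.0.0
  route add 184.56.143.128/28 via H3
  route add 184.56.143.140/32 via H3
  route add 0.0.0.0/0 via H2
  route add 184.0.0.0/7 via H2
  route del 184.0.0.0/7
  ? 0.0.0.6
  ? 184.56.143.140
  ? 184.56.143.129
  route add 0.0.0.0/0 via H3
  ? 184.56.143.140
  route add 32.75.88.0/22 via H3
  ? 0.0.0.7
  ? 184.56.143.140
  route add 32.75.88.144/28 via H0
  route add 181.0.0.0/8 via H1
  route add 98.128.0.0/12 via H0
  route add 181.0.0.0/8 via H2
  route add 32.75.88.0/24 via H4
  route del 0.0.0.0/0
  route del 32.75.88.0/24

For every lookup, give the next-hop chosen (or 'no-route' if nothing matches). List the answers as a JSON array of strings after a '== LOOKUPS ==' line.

Trace:
  add 181.192.0.0/12 -> H1 at depth 12
  del 181.192.0.0/12 (clear depth 12)
  add 0.0.0.0/1 -> H2 at depth 1
  lookup 0.0.0.0: bits 0 walk d0:-→d1:H2 -> H2
  add 184.56.143.128/28 -> H3 at depth 28
  add 184.56.143.140/32 -> H3 at depth 32
  add 0.0.0.0/0 -> H2 at depth 0
  add 184.0.0.0/7 -> H2 at depth 7
  del 184.0.0.0/7 (clear depth 7)
  lookup 0.0.0.6: bits 0 walk d0:H2→d1:H2 -> H2
  lookup 184.56.143.140: bits 10111000001110001000111110001100 walk d0:H2→d1:-→d2:-→d3:-→d4:-→d5:-→d6:-→d7:-→d8:-→d9:-→d10:-→d11:-→d12:-→d13:-→d14:-→d15:-→d16:-→d17:-→d18:-→d19:-→d20:-→d21:-→d22:-→d23:-→d24:-→d25:-→d26:-→d27:-→d28:H3→d29:-→d30:-→d31:-→d32:H3 -> H3
  lookup 184.56.143.129: bits 1011100000111000100011111000 walk d0:H2→d1:-→d2:-→d3:-→d4:-→d5:-→d6:-→d7:-→d8:-→d9:-→d10:-→d11:-→d12:-→d13:-→d14:-→d15:-→d16:-→d17:-→d18:-→d19:-→d20:-→d21:-→d22:-→d23:-→d24:-→d25:-→d26:-→d27:-→d28:H3 -> H3
  add 0.0.0.0/0 -> H3 at depth 0
  lookup 184.56.143.140: bits 10111000001110001000111110001100 walk d0:H3→d1:-→d2:-→d3:-→d4:-→d5:-→d6:-→d7:-→d8:-→d9:-→d10:-→d11:-→d12:-→d13:-→d14:-→d15:-→d16:-→d17:-→d18:-→d19:-→d20:-→d21:-→d22:-→d23:-→d24:-→d25:-→d26:-→d27:-→d28:H3→d29:-→d30:-→d31:-→d32:H3 -> H3
  add 32.75.88.0/22 -> H3 at depth 22
  lookup 0.0.0.7: bits 00 walk d0:H3→d1:H2→d2:- -> H2
  lookup 184.56.143.140: bits 10111000001110001000111110001100 walk d0:H3→d1:-→d2:-→d3:-→d4:-→d5:-→d6:-→d7:-→d8:-→d9:-→d10:-→d11:-→d12:-→d13:-→d14:-→d15:-→d16:-→d17:-→d18:-→d19:-→d20:-→d21:-→d22:-→d23:-→d24:-→d25:-→d26:-→d27:-→d28:H3→d29:-→d30:-→d31:-→d32:H3 -> H3
  add 32.75.88.144/28 -> H0 at depth 28
  add 181.0.0.0/8 -> H1 at depth 8
  add 98.128.0.0/12 -> H0 at depth 12
  add 181.0.0.0/8 -> H2 at depth 8
  add 32.75.88.0/24 -> H4 at depth 24
  del 0.0.0.0/0 (clear depth 0)
  del 32.75.88.0/24 (clear depth 24)

== LOOKUPS ==
["H2","H2","H3","H3","H3","H2","H3"]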